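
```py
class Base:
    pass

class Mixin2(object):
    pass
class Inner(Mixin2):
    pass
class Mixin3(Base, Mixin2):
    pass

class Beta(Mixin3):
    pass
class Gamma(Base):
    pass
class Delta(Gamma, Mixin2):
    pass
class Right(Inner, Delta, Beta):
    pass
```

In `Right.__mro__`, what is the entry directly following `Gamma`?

L[Right] = Right + merge(L[Inner], L[Delta], L[Beta], [Inner Delta Beta])
  take Inner:  [Inner Mixin2 object] + [Delta Gamma Base Mixin2 object] + [Beta Mixin3 Base Mixin2 object] + [Inner Delta Beta]
  take Delta:  [Mixin2 object] + [Delta Gamma Base Mixin2 object] + [Beta Mixin3 Base Mixin2 object] + [Delta Beta]
  take Gamma:  [Mixin2 object] + [Gamma Base Mixin2 object] + [Beta Mixin3 Base Mixin2 object] + [Beta]
  take Beta:  [Mixin2 object] + [Base Mixin2 object] + [Beta Mixin3 Base Mixin2 object] + [Beta]
  take Mixin3:  [Mixin2 object] + [Base Mixin2 object] + [Mixin3 Base Mixin2 object]
  take Base:  [Mixin2 object] + [Base Mixin2 object] + [Base Mixin2 object]
  take Mixin2:  [Mixin2 object] + [Mixin2 object] + [Mixin2 object]
  take object:  [object] + [object] + [object]
MRO: Right Inner Delta Gamma Beta Mixin3 Base Mixin2 object
Gamma is at position 3; next is Beta.

Beta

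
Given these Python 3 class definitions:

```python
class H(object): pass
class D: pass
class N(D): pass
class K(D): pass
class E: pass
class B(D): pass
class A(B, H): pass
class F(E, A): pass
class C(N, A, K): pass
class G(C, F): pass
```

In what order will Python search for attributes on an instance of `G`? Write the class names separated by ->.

G -> C -> N -> F -> E -> A -> B -> K -> D -> H -> object

L[G] = G + merge(L[C], L[F], [C F])
  take C:  [C N A B K D H object] + [F E A B D H object] + [C F]
  take N:  [N A B K D H object] + [F E A B D H object] + [F]
  take F:  [A B K D H object] + [F E A B D H object] + [F]
  take E:  [A B K D H object] + [E A B D H object]
  take A:  [A B K D H object] + [A B D H object]
  take B:  [B K D H object] + [B D H object]
  take K:  [K D H object] + [D H object]
  take D:  [D H object] + [D H object]
  take H:  [H object] + [H object]
  take object:  [object] + [object]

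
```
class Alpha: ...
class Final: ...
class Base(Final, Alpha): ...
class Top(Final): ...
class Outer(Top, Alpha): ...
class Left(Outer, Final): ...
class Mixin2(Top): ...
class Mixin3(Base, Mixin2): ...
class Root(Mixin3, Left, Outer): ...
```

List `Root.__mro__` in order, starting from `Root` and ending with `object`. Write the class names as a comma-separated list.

Root, Mixin3, Base, Mixin2, Left, Outer, Top, Final, Alpha, object

L[Root] = Root + merge(L[Mixin3], L[Left], L[Outer], [Mixin3 Left Outer])
  take Mixin3:  [Mixin3 Base Mixin2 Top Final Alpha object] + [Left Outer Top Final Alpha object] + [Outer Top Final Alpha object] + [Mixin3 Left Outer]
  take Base:  [Base Mixin2 Top Final Alpha object] + [Left Outer Top Final Alpha object] + [Outer Top Final Alpha object] + [Left Outer]
  take Mixin2:  [Mixin2 Top Final Alpha object] + [Left Outer Top Final Alpha object] + [Outer Top Final Alpha object] + [Left Outer]
  take Left:  [Top Final Alpha object] + [Left Outer Top Final Alpha object] + [Outer Top Final Alpha object] + [Left Outer]
  take Outer:  [Top Final Alpha object] + [Outer Top Final Alpha object] + [Outer Top Final Alpha object] + [Outer]
  take Top:  [Top Final Alpha object] + [Top Final Alpha object] + [Top Final Alpha object]
  take Final:  [Final Alpha object] + [Final Alpha object] + [Final Alpha object]
  take Alpha:  [Alpha object] + [Alpha object] + [Alpha object]
  take object:  [object] + [object] + [object]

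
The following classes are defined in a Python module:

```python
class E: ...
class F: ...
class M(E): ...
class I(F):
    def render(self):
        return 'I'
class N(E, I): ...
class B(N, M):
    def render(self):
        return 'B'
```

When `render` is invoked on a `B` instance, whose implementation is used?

L[B] = B + merge(L[N], L[M], [N M])
  take N:  [N E I F object] + [M E object] + [N M]
  take M:  [E I F object] + [M E object] + [M]
  take E:  [E I F object] + [E object]
  take I:  [I F object] + [object]
  take F:  [F object] + [object]
  take object:  [object] + [object]
MRO: B N M E I F object
render is defined in: B, I. First along the MRO is B.

B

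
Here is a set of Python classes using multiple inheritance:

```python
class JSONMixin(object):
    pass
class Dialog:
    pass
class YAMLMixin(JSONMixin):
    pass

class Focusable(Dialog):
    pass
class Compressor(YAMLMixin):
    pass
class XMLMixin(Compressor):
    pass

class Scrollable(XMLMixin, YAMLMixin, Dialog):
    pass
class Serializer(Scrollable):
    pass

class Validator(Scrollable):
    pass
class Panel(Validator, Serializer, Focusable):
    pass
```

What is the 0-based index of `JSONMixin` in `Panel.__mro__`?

L[Panel] = Panel + merge(L[Validator], L[Serializer], L[Focusable], [Validator Serializer Focusable])
  take Validator:  [Validator Scrollable XMLMixin Compressor YAMLMixin JSONMixin Dialog object] + [Serializer Scrollable XMLMixin Compressor YAMLMixin JSONMixin Dialog object] + [Focusable Dialog object] + [Validator Serializer Focusable]
  take Serializer:  [Scrollable XMLMixin Compressor YAMLMixin JSONMixin Dialog object] + [Serializer Scrollable XMLMixin Compressor YAMLMixin JSONMixin Dialog object] + [Focusable Dialog object] + [Serializer Focusable]
  take Scrollable:  [Scrollable XMLMixin Compressor YAMLMixin JSONMixin Dialog object] + [Scrollable XMLMixin Compressor YAMLMixin JSONMixin Dialog object] + [Focusable Dialog object] + [Focusable]
  take XMLMixin:  [XMLMixin Compressor YAMLMixin JSONMixin Dialog object] + [XMLMixin Compressor YAMLMixin JSONMixin Dialog object] + [Focusable Dialog object] + [Focusable]
  take Compressor:  [Compressor YAMLMixin JSONMixin Dialog object] + [Compressor YAMLMixin JSONMixin Dialog object] + [Focusable Dialog object] + [Focusable]
  take YAMLMixin:  [YAMLMixin JSONMixin Dialog object] + [YAMLMixin JSONMixin Dialog object] + [Focusable Dialog object] + [Focusable]
  take JSONMixin:  [JSONMixin Dialog object] + [JSONMixin Dialog object] + [Focusable Dialog object] + [Focusable]
  take Focusable:  [Dialog object] + [Dialog object] + [Focusable Dialog object] + [Focusable]
  take Dialog:  [Dialog object] + [Dialog object] + [Dialog object]
  take object:  [object] + [object] + [object]
MRO: Panel Validator Serializer Scrollable XMLMixin Compressor YAMLMixin JSONMixin Focusable Dialog object
JSONMixin sits at index 7.

7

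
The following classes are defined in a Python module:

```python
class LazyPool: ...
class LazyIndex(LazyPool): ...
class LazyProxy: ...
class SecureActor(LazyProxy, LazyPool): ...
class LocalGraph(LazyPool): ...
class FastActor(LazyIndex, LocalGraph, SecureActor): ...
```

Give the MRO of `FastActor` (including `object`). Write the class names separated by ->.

FastActor -> LazyIndex -> LocalGraph -> SecureActor -> LazyProxy -> LazyPool -> object

L[FastActor] = FastActor + merge(L[LazyIndex], L[LocalGraph], L[SecureActor], [LazyIndex LocalGraph SecureActor])
  take LazyIndex:  [LazyIndex LazyPool object] + [LocalGraph LazyPool object] + [SecureActor LazyProxy LazyPool object] + [LazyIndex LocalGraph SecureActor]
  take LocalGraph:  [LazyPool object] + [LocalGraph LazyPool object] + [SecureActor LazyProxy LazyPool object] + [LocalGraph SecureActor]
  take SecureActor:  [LazyPool object] + [LazyPool object] + [SecureActor LazyProxy LazyPool object] + [SecureActor]
  take LazyProxy:  [LazyPool object] + [LazyPool object] + [LazyProxy LazyPool object]
  take LazyPool:  [LazyPool object] + [LazyPool object] + [LazyPool object]
  take object:  [object] + [object] + [object]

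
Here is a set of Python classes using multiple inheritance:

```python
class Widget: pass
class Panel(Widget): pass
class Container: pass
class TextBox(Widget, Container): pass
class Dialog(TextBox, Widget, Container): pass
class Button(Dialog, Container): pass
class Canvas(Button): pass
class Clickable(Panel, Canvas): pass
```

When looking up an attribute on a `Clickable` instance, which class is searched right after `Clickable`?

L[Clickable] = Clickable + merge(L[Panel], L[Canvas], [Panel Canvas])
  take Panel:  [Panel Widget object] + [Canvas Button Dialog TextBox Widget Container object] + [Panel Canvas]
  take Canvas:  [Widget object] + [Canvas Button Dialog TextBox Widget Container object] + [Canvas]
  take Button:  [Widget object] + [Button Dialog TextBox Widget Container object]
  take Dialog:  [Widget object] + [Dialog TextBox Widget Container object]
  take TextBox:  [Widget object] + [TextBox Widget Container object]
  take Widget:  [Widget object] + [Widget Container object]
  take Container:  [object] + [Container object]
  take object:  [object] + [object]
MRO: Clickable Panel Canvas Button Dialog TextBox Widget Container object
Clickable is at position 0; next is Panel.

Panel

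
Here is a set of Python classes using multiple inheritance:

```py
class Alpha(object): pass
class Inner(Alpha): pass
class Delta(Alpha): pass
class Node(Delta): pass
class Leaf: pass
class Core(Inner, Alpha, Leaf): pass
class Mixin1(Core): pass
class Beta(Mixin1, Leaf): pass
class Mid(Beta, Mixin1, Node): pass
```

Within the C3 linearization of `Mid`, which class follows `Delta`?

Alpha

L[Mid] = Mid + merge(L[Beta], L[Mixin1], L[Node], [Beta Mixin1 Node])
  take Beta:  [Beta Mixin1 Core Inner Alpha Leaf object] + [Mixin1 Core Inner Alpha Leaf object] + [Node Delta Alpha object] + [Beta Mixin1 Node]
  take Mixin1:  [Mixin1 Core Inner Alpha Leaf object] + [Mixin1 Core Inner Alpha Leaf object] + [Node Delta Alpha object] + [Mixin1 Node]
  take Core:  [Core Inner Alpha Leaf object] + [Core Inner Alpha Leaf object] + [Node Delta Alpha object] + [Node]
  take Inner:  [Inner Alpha Leaf object] + [Inner Alpha Leaf object] + [Node Delta Alpha object] + [Node]
  take Node:  [Alpha Leaf object] + [Alpha Leaf object] + [Node Delta Alpha object] + [Node]
  take Delta:  [Alpha Leaf object] + [Alpha Leaf object] + [Delta Alpha object]
  take Alpha:  [Alpha Leaf object] + [Alpha Leaf object] + [Alpha object]
  take Leaf:  [Leaf object] + [Leaf object] + [object]
  take object:  [object] + [object] + [object]
MRO: Mid Beta Mixin1 Core Inner Node Delta Alpha Leaf object
Delta is at position 6; next is Alpha.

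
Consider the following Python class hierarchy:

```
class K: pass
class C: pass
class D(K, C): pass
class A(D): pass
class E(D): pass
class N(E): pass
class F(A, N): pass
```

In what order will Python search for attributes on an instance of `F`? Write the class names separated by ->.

F -> A -> N -> E -> D -> K -> C -> object

L[F] = F + merge(L[A], L[N], [A N])
  take A:  [A D K C object] + [N E D K C object] + [A N]
  take N:  [D K C object] + [N E D K C object] + [N]
  take E:  [D K C object] + [E D K C object]
  take D:  [D K C object] + [D K C object]
  take K:  [K C object] + [K C object]
  take C:  [C object] + [C object]
  take object:  [object] + [object]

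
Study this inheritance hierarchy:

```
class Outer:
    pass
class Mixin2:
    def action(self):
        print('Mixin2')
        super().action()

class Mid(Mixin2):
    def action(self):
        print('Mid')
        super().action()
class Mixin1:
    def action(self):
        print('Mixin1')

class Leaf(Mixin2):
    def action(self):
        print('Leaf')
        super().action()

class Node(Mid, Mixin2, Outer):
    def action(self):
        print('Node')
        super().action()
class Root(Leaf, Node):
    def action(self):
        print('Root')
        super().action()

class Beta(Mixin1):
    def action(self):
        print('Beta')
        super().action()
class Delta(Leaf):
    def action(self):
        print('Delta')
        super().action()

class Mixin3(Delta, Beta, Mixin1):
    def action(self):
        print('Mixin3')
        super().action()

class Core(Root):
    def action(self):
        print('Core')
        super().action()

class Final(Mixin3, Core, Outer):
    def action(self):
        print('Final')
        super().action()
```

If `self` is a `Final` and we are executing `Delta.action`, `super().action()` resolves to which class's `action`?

Core

L[Final] = Final + merge(L[Mixin3], L[Core], L[Outer], [Mixin3 Core Outer])
  take Mixin3:  [Mixin3 Delta Leaf Mixin2 Beta Mixin1 object] + [Core Root Leaf Node Mid Mixin2 Outer object] + [Outer object] + [Mixin3 Core Outer]
  take Delta:  [Delta Leaf Mixin2 Beta Mixin1 object] + [Core Root Leaf Node Mid Mixin2 Outer object] + [Outer object] + [Core Outer]
  take Core:  [Leaf Mixin2 Beta Mixin1 object] + [Core Root Leaf Node Mid Mixin2 Outer object] + [Outer object] + [Core Outer]
  take Root:  [Leaf Mixin2 Beta Mixin1 object] + [Root Leaf Node Mid Mixin2 Outer object] + [Outer object] + [Outer]
  take Leaf:  [Leaf Mixin2 Beta Mixin1 object] + [Leaf Node Mid Mixin2 Outer object] + [Outer object] + [Outer]
  take Node:  [Mixin2 Beta Mixin1 object] + [Node Mid Mixin2 Outer object] + [Outer object] + [Outer]
  take Mid:  [Mixin2 Beta Mixin1 object] + [Mid Mixin2 Outer object] + [Outer object] + [Outer]
  take Mixin2:  [Mixin2 Beta Mixin1 object] + [Mixin2 Outer object] + [Outer object] + [Outer]
  take Beta:  [Beta Mixin1 object] + [Outer object] + [Outer object] + [Outer]
  take Mixin1:  [Mixin1 object] + [Outer object] + [Outer object] + [Outer]
  take Outer:  [object] + [Outer object] + [Outer object] + [Outer]
  take object:  [object] + [object] + [object]
MRO: Final Mixin3 Delta Core Root Leaf Node Mid Mixin2 Beta Mixin1 Outer object
super() in Delta.action on a Final instance goes to the class after Delta in Final's MRO: Core.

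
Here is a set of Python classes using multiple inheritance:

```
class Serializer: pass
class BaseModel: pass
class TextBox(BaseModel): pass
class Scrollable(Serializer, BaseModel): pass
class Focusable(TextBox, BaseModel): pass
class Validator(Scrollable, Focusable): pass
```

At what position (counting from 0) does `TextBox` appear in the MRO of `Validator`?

L[Validator] = Validator + merge(L[Scrollable], L[Focusable], [Scrollable Focusable])
  take Scrollable:  [Scrollable Serializer BaseModel object] + [Focusable TextBox BaseModel object] + [Scrollable Focusable]
  take Serializer:  [Serializer BaseModel object] + [Focusable TextBox BaseModel object] + [Focusable]
  take Focusable:  [BaseModel object] + [Focusable TextBox BaseModel object] + [Focusable]
  take TextBox:  [BaseModel object] + [TextBox BaseModel object]
  take BaseModel:  [BaseModel object] + [BaseModel object]
  take object:  [object] + [object]
MRO: Validator Scrollable Serializer Focusable TextBox BaseModel object
TextBox sits at index 4.

4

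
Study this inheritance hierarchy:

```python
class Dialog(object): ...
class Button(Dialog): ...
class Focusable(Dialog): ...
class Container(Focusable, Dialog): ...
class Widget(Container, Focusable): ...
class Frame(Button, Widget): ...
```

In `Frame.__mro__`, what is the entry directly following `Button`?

Widget

L[Frame] = Frame + merge(L[Button], L[Widget], [Button Widget])
  take Button:  [Button Dialog object] + [Widget Container Focusable Dialog object] + [Button Widget]
  take Widget:  [Dialog object] + [Widget Container Focusable Dialog object] + [Widget]
  take Container:  [Dialog object] + [Container Focusable Dialog object]
  take Focusable:  [Dialog object] + [Focusable Dialog object]
  take Dialog:  [Dialog object] + [Dialog object]
  take object:  [object] + [object]
MRO: Frame Button Widget Container Focusable Dialog object
Button is at position 1; next is Widget.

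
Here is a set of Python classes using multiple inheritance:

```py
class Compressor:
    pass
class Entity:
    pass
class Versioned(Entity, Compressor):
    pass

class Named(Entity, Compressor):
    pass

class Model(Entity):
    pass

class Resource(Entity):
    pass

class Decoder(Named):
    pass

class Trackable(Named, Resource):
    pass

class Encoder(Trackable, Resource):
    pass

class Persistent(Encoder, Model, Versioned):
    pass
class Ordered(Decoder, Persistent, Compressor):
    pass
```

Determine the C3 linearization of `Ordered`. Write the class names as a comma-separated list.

L[Ordered] = Ordered + merge(L[Decoder], L[Persistent], L[Compressor], [Decoder Persistent Compressor])
  take Decoder:  [Decoder Named Entity Compressor object] + [Persistent Encoder Trackable Named Resource Model Versioned Entity Compressor object] + [Compressor object] + [Decoder Persistent Compressor]
  take Persistent:  [Named Entity Compressor object] + [Persistent Encoder Trackable Named Resource Model Versioned Entity Compressor object] + [Compressor object] + [Persistent Compressor]
  take Encoder:  [Named Entity Compressor object] + [Encoder Trackable Named Resource Model Versioned Entity Compressor object] + [Compressor object] + [Compressor]
  take Trackable:  [Named Entity Compressor object] + [Trackable Named Resource Model Versioned Entity Compressor object] + [Compressor object] + [Compressor]
  take Named:  [Named Entity Compressor object] + [Named Resource Model Versioned Entity Compressor object] + [Compressor object] + [Compressor]
  take Resource:  [Entity Compressor object] + [Resource Model Versioned Entity Compressor object] + [Compressor object] + [Compressor]
  take Model:  [Entity Compressor object] + [Model Versioned Entity Compressor object] + [Compressor object] + [Compressor]
  take Versioned:  [Entity Compressor object] + [Versioned Entity Compressor object] + [Compressor object] + [Compressor]
  take Entity:  [Entity Compressor object] + [Entity Compressor object] + [Compressor object] + [Compressor]
  take Compressor:  [Compressor object] + [Compressor object] + [Compressor object] + [Compressor]
  take object:  [object] + [object] + [object]

Ordered, Decoder, Persistent, Encoder, Trackable, Named, Resource, Model, Versioned, Entity, Compressor, object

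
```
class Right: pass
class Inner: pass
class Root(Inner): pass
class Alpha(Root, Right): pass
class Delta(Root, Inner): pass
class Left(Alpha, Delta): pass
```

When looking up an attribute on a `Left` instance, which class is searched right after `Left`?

Alpha

L[Left] = Left + merge(L[Alpha], L[Delta], [Alpha Delta])
  take Alpha:  [Alpha Root Inner Right object] + [Delta Root Inner object] + [Alpha Delta]
  take Delta:  [Root Inner Right object] + [Delta Root Inner object] + [Delta]
  take Root:  [Root Inner Right object] + [Root Inner object]
  take Inner:  [Inner Right object] + [Inner object]
  take Right:  [Right object] + [object]
  take object:  [object] + [object]
MRO: Left Alpha Delta Root Inner Right object
Left is at position 0; next is Alpha.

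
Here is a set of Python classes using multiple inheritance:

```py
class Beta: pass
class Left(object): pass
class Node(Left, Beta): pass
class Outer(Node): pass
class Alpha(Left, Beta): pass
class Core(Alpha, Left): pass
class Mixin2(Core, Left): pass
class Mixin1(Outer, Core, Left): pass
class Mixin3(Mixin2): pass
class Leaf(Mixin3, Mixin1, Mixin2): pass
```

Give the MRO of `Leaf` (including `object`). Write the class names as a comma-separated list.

L[Leaf] = Leaf + merge(L[Mixin3], L[Mixin1], L[Mixin2], [Mixin3 Mixin1 Mixin2])
  take Mixin3:  [Mixin3 Mixin2 Core Alpha Left Beta object] + [Mixin1 Outer Node Core Alpha Left Beta object] + [Mixin2 Core Alpha Left Beta object] + [Mixin3 Mixin1 Mixin2]
  take Mixin1:  [Mixin2 Core Alpha Left Beta object] + [Mixin1 Outer Node Core Alpha Left Beta object] + [Mixin2 Core Alpha Left Beta object] + [Mixin1 Mixin2]
  take Mixin2:  [Mixin2 Core Alpha Left Beta object] + [Outer Node Core Alpha Left Beta object] + [Mixin2 Core Alpha Left Beta object] + [Mixin2]
  take Outer:  [Core Alpha Left Beta object] + [Outer Node Core Alpha Left Beta object] + [Core Alpha Left Beta object]
  take Node:  [Core Alpha Left Beta object] + [Node Core Alpha Left Beta object] + [Core Alpha Left Beta object]
  take Core:  [Core Alpha Left Beta object] + [Core Alpha Left Beta object] + [Core Alpha Left Beta object]
  take Alpha:  [Alpha Left Beta object] + [Alpha Left Beta object] + [Alpha Left Beta object]
  take Left:  [Left Beta object] + [Left Beta object] + [Left Beta object]
  take Beta:  [Beta object] + [Beta object] + [Beta object]
  take object:  [object] + [object] + [object]

Leaf, Mixin3, Mixin1, Mixin2, Outer, Node, Core, Alpha, Left, Beta, object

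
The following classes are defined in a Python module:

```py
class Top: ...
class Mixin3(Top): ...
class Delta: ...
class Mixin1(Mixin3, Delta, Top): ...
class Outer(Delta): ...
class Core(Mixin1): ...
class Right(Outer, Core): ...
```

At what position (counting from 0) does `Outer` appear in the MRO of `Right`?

L[Right] = Right + merge(L[Outer], L[Core], [Outer Core])
  take Outer:  [Outer Delta object] + [Core Mixin1 Mixin3 Delta Top object] + [Outer Core]
  take Core:  [Delta object] + [Core Mixin1 Mixin3 Delta Top object] + [Core]
  take Mixin1:  [Delta object] + [Mixin1 Mixin3 Delta Top object]
  take Mixin3:  [Delta object] + [Mixin3 Delta Top object]
  take Delta:  [Delta object] + [Delta Top object]
  take Top:  [object] + [Top object]
  take object:  [object] + [object]
MRO: Right Outer Core Mixin1 Mixin3 Delta Top object
Outer sits at index 1.

1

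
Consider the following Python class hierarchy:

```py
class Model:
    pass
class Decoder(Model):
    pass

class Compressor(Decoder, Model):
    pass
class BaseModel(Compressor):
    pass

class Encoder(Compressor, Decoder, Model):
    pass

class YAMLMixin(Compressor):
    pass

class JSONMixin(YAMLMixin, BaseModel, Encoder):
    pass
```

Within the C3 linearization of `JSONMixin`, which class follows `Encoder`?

L[JSONMixin] = JSONMixin + merge(L[YAMLMixin], L[BaseModel], L[Encoder], [YAMLMixin BaseModel Encoder])
  take YAMLMixin:  [YAMLMixin Compressor Decoder Model object] + [BaseModel Compressor Decoder Model object] + [Encoder Compressor Decoder Model object] + [YAMLMixin BaseModel Encoder]
  take BaseModel:  [Compressor Decoder Model object] + [BaseModel Compressor Decoder Model object] + [Encoder Compressor Decoder Model object] + [BaseModel Encoder]
  take Encoder:  [Compressor Decoder Model object] + [Compressor Decoder Model object] + [Encoder Compressor Decoder Model object] + [Encoder]
  take Compressor:  [Compressor Decoder Model object] + [Compressor Decoder Model object] + [Compressor Decoder Model object]
  take Decoder:  [Decoder Model object] + [Decoder Model object] + [Decoder Model object]
  take Model:  [Model object] + [Model object] + [Model object]
  take object:  [object] + [object] + [object]
MRO: JSONMixin YAMLMixin BaseModel Encoder Compressor Decoder Model object
Encoder is at position 3; next is Compressor.

Compressor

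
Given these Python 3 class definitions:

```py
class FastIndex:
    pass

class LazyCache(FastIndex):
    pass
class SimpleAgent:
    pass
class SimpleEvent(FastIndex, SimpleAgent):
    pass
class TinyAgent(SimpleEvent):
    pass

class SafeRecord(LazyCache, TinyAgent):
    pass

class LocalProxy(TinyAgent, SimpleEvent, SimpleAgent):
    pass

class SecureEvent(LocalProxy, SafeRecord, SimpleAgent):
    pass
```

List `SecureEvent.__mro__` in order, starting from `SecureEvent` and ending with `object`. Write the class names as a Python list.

L[SecureEvent] = SecureEvent + merge(L[LocalProxy], L[SafeRecord], L[SimpleAgent], [LocalProxy SafeRecord SimpleAgent])
  take LocalProxy:  [LocalProxy TinyAgent SimpleEvent FastIndex SimpleAgent object] + [SafeRecord LazyCache TinyAgent SimpleEvent FastIndex SimpleAgent object] + [SimpleAgent object] + [LocalProxy SafeRecord SimpleAgent]
  take SafeRecord:  [TinyAgent SimpleEvent FastIndex SimpleAgent object] + [SafeRecord LazyCache TinyAgent SimpleEvent FastIndex SimpleAgent object] + [SimpleAgent object] + [SafeRecord SimpleAgent]
  take LazyCache:  [TinyAgent SimpleEvent FastIndex SimpleAgent object] + [LazyCache TinyAgent SimpleEvent FastIndex SimpleAgent object] + [SimpleAgent object] + [SimpleAgent]
  take TinyAgent:  [TinyAgent SimpleEvent FastIndex SimpleAgent object] + [TinyAgent SimpleEvent FastIndex SimpleAgent object] + [SimpleAgent object] + [SimpleAgent]
  take SimpleEvent:  [SimpleEvent FastIndex SimpleAgent object] + [SimpleEvent FastIndex SimpleAgent object] + [SimpleAgent object] + [SimpleAgent]
  take FastIndex:  [FastIndex SimpleAgent object] + [FastIndex SimpleAgent object] + [SimpleAgent object] + [SimpleAgent]
  take SimpleAgent:  [SimpleAgent object] + [SimpleAgent object] + [SimpleAgent object] + [SimpleAgent]
  take object:  [object] + [object] + [object]

[SecureEvent, LocalProxy, SafeRecord, LazyCache, TinyAgent, SimpleEvent, FastIndex, SimpleAgent, object]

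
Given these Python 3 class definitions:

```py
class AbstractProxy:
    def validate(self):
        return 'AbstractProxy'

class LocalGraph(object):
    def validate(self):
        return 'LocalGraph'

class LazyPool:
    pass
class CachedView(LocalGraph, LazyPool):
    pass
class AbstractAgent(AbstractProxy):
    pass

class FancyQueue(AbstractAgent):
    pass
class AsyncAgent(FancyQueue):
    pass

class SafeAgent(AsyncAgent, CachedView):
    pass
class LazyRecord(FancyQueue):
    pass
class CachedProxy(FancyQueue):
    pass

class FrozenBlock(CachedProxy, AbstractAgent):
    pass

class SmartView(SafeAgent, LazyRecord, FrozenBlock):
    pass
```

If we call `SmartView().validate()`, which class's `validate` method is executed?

AbstractProxy

L[SmartView] = SmartView + merge(L[SafeAgent], L[LazyRecord], L[FrozenBlock], [SafeAgent LazyRecord FrozenBlock])
  take SafeAgent:  [SafeAgent AsyncAgent FancyQueue AbstractAgent AbstractProxy CachedView LocalGraph LazyPool object] + [LazyRecord FancyQueue AbstractAgent AbstractProxy object] + [FrozenBlock CachedProxy FancyQueue AbstractAgent AbstractProxy object] + [SafeAgent LazyRecord FrozenBlock]
  take AsyncAgent:  [AsyncAgent FancyQueue AbstractAgent AbstractProxy CachedView LocalGraph LazyPool object] + [LazyRecord FancyQueue AbstractAgent AbstractProxy object] + [FrozenBlock CachedProxy FancyQueue AbstractAgent AbstractProxy object] + [LazyRecord FrozenBlock]
  take LazyRecord:  [FancyQueue AbstractAgent AbstractProxy CachedView LocalGraph LazyPool object] + [LazyRecord FancyQueue AbstractAgent AbstractProxy object] + [FrozenBlock CachedProxy FancyQueue AbstractAgent AbstractProxy object] + [LazyRecord FrozenBlock]
  take FrozenBlock:  [FancyQueue AbstractAgent AbstractProxy CachedView LocalGraph LazyPool object] + [FancyQueue AbstractAgent AbstractProxy object] + [FrozenBlock CachedProxy FancyQueue AbstractAgent AbstractProxy object] + [FrozenBlock]
  take CachedProxy:  [FancyQueue AbstractAgent AbstractProxy CachedView LocalGraph LazyPool object] + [FancyQueue AbstractAgent AbstractProxy object] + [CachedProxy FancyQueue AbstractAgent AbstractProxy object]
  take FancyQueue:  [FancyQueue AbstractAgent AbstractProxy CachedView LocalGraph LazyPool object] + [FancyQueue AbstractAgent AbstractProxy object] + [FancyQueue AbstractAgent AbstractProxy object]
  take AbstractAgent:  [AbstractAgent AbstractProxy CachedView LocalGraph LazyPool object] + [AbstractAgent AbstractProxy object] + [AbstractAgent AbstractProxy object]
  take AbstractProxy:  [AbstractProxy CachedView LocalGraph LazyPool object] + [AbstractProxy object] + [AbstractProxy object]
  take CachedView:  [CachedView LocalGraph LazyPool object] + [object] + [object]
  take LocalGraph:  [LocalGraph LazyPool object] + [object] + [object]
  take LazyPool:  [LazyPool object] + [object] + [object]
  take object:  [object] + [object] + [object]
MRO: SmartView SafeAgent AsyncAgent LazyRecord FrozenBlock CachedProxy FancyQueue AbstractAgent AbstractProxy CachedView LocalGraph LazyPool object
validate is defined in: AbstractProxy, LocalGraph. First along the MRO is AbstractProxy.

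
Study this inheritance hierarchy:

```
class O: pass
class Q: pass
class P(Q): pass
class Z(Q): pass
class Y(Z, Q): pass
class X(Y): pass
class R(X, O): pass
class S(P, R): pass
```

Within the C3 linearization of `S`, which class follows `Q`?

L[S] = S + merge(L[P], L[R], [P R])
  take P:  [P Q object] + [R X Y Z Q O object] + [P R]
  take R:  [Q object] + [R X Y Z Q O object] + [R]
  take X:  [Q object] + [X Y Z Q O object]
  take Y:  [Q object] + [Y Z Q O object]
  take Z:  [Q object] + [Z Q O object]
  take Q:  [Q object] + [Q O object]
  take O:  [object] + [O object]
  take object:  [object] + [object]
MRO: S P R X Y Z Q O object
Q is at position 6; next is O.

O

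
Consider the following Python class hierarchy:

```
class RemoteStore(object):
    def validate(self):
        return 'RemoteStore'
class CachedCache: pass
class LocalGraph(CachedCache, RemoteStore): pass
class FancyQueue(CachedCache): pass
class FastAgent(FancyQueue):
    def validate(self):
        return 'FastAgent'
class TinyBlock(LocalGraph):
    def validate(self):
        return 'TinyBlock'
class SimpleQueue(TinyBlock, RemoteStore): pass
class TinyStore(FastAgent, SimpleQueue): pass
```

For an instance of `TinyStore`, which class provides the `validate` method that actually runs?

L[TinyStore] = TinyStore + merge(L[FastAgent], L[SimpleQueue], [FastAgent SimpleQueue])
  take FastAgent:  [FastAgent FancyQueue CachedCache object] + [SimpleQueue TinyBlock LocalGraph CachedCache RemoteStore object] + [FastAgent SimpleQueue]
  take FancyQueue:  [FancyQueue CachedCache object] + [SimpleQueue TinyBlock LocalGraph CachedCache RemoteStore object] + [SimpleQueue]
  take SimpleQueue:  [CachedCache object] + [SimpleQueue TinyBlock LocalGraph CachedCache RemoteStore object] + [SimpleQueue]
  take TinyBlock:  [CachedCache object] + [TinyBlock LocalGraph CachedCache RemoteStore object]
  take LocalGraph:  [CachedCache object] + [LocalGraph CachedCache RemoteStore object]
  take CachedCache:  [CachedCache object] + [CachedCache RemoteStore object]
  take RemoteStore:  [object] + [RemoteStore object]
  take object:  [object] + [object]
MRO: TinyStore FastAgent FancyQueue SimpleQueue TinyBlock LocalGraph CachedCache RemoteStore object
validate is defined in: FastAgent, RemoteStore, TinyBlock. First along the MRO is FastAgent.

FastAgent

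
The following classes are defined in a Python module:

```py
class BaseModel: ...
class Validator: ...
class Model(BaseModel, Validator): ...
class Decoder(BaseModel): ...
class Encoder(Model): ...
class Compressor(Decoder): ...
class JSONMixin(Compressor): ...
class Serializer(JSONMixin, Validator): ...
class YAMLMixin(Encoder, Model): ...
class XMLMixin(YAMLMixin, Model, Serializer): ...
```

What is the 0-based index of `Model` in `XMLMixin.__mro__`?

L[XMLMixin] = XMLMixin + merge(L[YAMLMixin], L[Model], L[Serializer], [YAMLMixin Model Serializer])
  take YAMLMixin:  [YAMLMixin Encoder Model BaseModel Validator object] + [Model BaseModel Validator object] + [Serializer JSONMixin Compressor Decoder BaseModel Validator object] + [YAMLMixin Model Serializer]
  take Encoder:  [Encoder Model BaseModel Validator object] + [Model BaseModel Validator object] + [Serializer JSONMixin Compressor Decoder BaseModel Validator object] + [Model Serializer]
  take Model:  [Model BaseModel Validator object] + [Model BaseModel Validator object] + [Serializer JSONMixin Compressor Decoder BaseModel Validator object] + [Model Serializer]
  take Serializer:  [BaseModel Validator object] + [BaseModel Validator object] + [Serializer JSONMixin Compressor Decoder BaseModel Validator object] + [Serializer]
  take JSONMixin:  [BaseModel Validator object] + [BaseModel Validator object] + [JSONMixin Compressor Decoder BaseModel Validator object]
  take Compressor:  [BaseModel Validator object] + [BaseModel Validator object] + [Compressor Decoder BaseModel Validator object]
  take Decoder:  [BaseModel Validator object] + [BaseModel Validator object] + [Decoder BaseModel Validator object]
  take BaseModel:  [BaseModel Validator object] + [BaseModel Validator object] + [BaseModel Validator object]
  take Validator:  [Validator object] + [Validator object] + [Validator object]
  take object:  [object] + [object] + [object]
MRO: XMLMixin YAMLMixin Encoder Model Serializer JSONMixin Compressor Decoder BaseModel Validator object
Model sits at index 3.

3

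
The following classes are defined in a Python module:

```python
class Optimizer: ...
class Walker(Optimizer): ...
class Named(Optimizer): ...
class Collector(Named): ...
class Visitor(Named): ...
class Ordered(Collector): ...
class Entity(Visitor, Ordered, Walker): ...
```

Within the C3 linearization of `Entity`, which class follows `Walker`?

Optimizer

L[Entity] = Entity + merge(L[Visitor], L[Ordered], L[Walker], [Visitor Ordered Walker])
  take Visitor:  [Visitor Named Optimizer object] + [Ordered Collector Named Optimizer object] + [Walker Optimizer object] + [Visitor Ordered Walker]
  take Ordered:  [Named Optimizer object] + [Ordered Collector Named Optimizer object] + [Walker Optimizer object] + [Ordered Walker]
  take Collector:  [Named Optimizer object] + [Collector Named Optimizer object] + [Walker Optimizer object] + [Walker]
  take Named:  [Named Optimizer object] + [Named Optimizer object] + [Walker Optimizer object] + [Walker]
  take Walker:  [Optimizer object] + [Optimizer object] + [Walker Optimizer object] + [Walker]
  take Optimizer:  [Optimizer object] + [Optimizer object] + [Optimizer object]
  take object:  [object] + [object] + [object]
MRO: Entity Visitor Ordered Collector Named Walker Optimizer object
Walker is at position 5; next is Optimizer.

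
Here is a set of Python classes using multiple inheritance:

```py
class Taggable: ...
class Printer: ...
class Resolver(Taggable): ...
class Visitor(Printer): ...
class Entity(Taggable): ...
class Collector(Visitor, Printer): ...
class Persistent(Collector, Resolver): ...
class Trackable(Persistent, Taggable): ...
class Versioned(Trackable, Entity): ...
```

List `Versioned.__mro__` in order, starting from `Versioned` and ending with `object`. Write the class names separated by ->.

Versioned -> Trackable -> Persistent -> Collector -> Visitor -> Printer -> Resolver -> Entity -> Taggable -> object

L[Versioned] = Versioned + merge(L[Trackable], L[Entity], [Trackable Entity])
  take Trackable:  [Trackable Persistent Collector Visitor Printer Resolver Taggable object] + [Entity Taggable object] + [Trackable Entity]
  take Persistent:  [Persistent Collector Visitor Printer Resolver Taggable object] + [Entity Taggable object] + [Entity]
  take Collector:  [Collector Visitor Printer Resolver Taggable object] + [Entity Taggable object] + [Entity]
  take Visitor:  [Visitor Printer Resolver Taggable object] + [Entity Taggable object] + [Entity]
  take Printer:  [Printer Resolver Taggable object] + [Entity Taggable object] + [Entity]
  take Resolver:  [Resolver Taggable object] + [Entity Taggable object] + [Entity]
  take Entity:  [Taggable object] + [Entity Taggable object] + [Entity]
  take Taggable:  [Taggable object] + [Taggable object]
  take object:  [object] + [object]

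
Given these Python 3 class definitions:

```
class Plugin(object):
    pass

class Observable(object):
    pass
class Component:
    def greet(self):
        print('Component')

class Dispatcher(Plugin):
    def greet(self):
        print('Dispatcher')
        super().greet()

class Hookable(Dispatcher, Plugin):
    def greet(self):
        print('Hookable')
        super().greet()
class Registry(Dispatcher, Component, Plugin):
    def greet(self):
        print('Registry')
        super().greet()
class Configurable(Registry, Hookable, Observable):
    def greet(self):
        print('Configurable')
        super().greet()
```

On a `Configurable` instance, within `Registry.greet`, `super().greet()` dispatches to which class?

Hookable

L[Configurable] = Configurable + merge(L[Registry], L[Hookable], L[Observable], [Registry Hookable Observable])
  take Registry:  [Registry Dispatcher Component Plugin object] + [Hookable Dispatcher Plugin object] + [Observable object] + [Registry Hookable Observable]
  take Hookable:  [Dispatcher Component Plugin object] + [Hookable Dispatcher Plugin object] + [Observable object] + [Hookable Observable]
  take Dispatcher:  [Dispatcher Component Plugin object] + [Dispatcher Plugin object] + [Observable object] + [Observable]
  take Component:  [Component Plugin object] + [Plugin object] + [Observable object] + [Observable]
  take Plugin:  [Plugin object] + [Plugin object] + [Observable object] + [Observable]
  take Observable:  [object] + [object] + [Observable object] + [Observable]
  take object:  [object] + [object] + [object]
MRO: Configurable Registry Hookable Dispatcher Component Plugin Observable object
super() in Registry.greet on a Configurable instance goes to the class after Registry in Configurable's MRO: Hookable.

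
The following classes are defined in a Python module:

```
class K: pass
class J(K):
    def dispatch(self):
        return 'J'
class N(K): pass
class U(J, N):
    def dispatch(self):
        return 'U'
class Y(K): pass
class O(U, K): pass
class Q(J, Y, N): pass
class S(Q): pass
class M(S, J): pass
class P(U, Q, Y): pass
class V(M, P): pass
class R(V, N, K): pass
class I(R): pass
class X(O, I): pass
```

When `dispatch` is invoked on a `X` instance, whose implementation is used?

L[X] = X + merge(L[O], L[I], [O I])
  take O:  [O U J N K object] + [I R V M S P U Q J Y N K object] + [O I]
  take I:  [U J N K object] + [I R V M S P U Q J Y N K object] + [I]
  take R:  [U J N K object] + [R V M S P U Q J Y N K object]
  take V:  [U J N K object] + [V M S P U Q J Y N K object]
  take M:  [U J N K object] + [M S P U Q J Y N K object]
  take S:  [U J N K object] + [S P U Q J Y N K object]
  take P:  [U J N K object] + [P U Q J Y N K object]
  take U:  [U J N K object] + [U Q J Y N K object]
  take Q:  [J N K object] + [Q J Y N K object]
  take J:  [J N K object] + [J Y N K object]
  take Y:  [N K object] + [Y N K object]
  take N:  [N K object] + [N K object]
  take K:  [K object] + [K object]
  take object:  [object] + [object]
MRO: X O I R V M S P U Q J Y N K object
dispatch is defined in: J, U. First along the MRO is U.

U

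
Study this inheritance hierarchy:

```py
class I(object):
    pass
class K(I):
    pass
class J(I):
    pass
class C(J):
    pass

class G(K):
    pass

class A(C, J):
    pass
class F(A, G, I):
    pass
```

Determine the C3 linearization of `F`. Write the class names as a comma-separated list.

L[F] = F + merge(L[A], L[G], L[I], [A G I])
  take A:  [A C J I object] + [G K I object] + [I object] + [A G I]
  take C:  [C J I object] + [G K I object] + [I object] + [G I]
  take J:  [J I object] + [G K I object] + [I object] + [G I]
  take G:  [I object] + [G K I object] + [I object] + [G I]
  take K:  [I object] + [K I object] + [I object] + [I]
  take I:  [I object] + [I object] + [I object] + [I]
  take object:  [object] + [object] + [object]

F, A, C, J, G, K, I, object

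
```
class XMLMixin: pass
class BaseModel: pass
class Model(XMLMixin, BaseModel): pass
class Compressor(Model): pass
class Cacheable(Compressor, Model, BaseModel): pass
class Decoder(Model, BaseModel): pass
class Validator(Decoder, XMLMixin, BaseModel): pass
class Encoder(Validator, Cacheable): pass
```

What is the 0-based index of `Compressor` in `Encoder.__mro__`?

L[Encoder] = Encoder + merge(L[Validator], L[Cacheable], [Validator Cacheable])
  take Validator:  [Validator Decoder Model XMLMixin BaseModel object] + [Cacheable Compressor Model XMLMixin BaseModel object] + [Validator Cacheable]
  take Decoder:  [Decoder Model XMLMixin BaseModel object] + [Cacheable Compressor Model XMLMixin BaseModel object] + [Cacheable]
  take Cacheable:  [Model XMLMixin BaseModel object] + [Cacheable Compressor Model XMLMixin BaseModel object] + [Cacheable]
  take Compressor:  [Model XMLMixin BaseModel object] + [Compressor Model XMLMixin BaseModel object]
  take Model:  [Model XMLMixin BaseModel object] + [Model XMLMixin BaseModel object]
  take XMLMixin:  [XMLMixin BaseModel object] + [XMLMixin BaseModel object]
  take BaseModel:  [BaseModel object] + [BaseModel object]
  take object:  [object] + [object]
MRO: Encoder Validator Decoder Cacheable Compressor Model XMLMixin BaseModel object
Compressor sits at index 4.

4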